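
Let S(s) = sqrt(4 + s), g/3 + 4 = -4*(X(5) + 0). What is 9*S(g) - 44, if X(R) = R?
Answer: -44 + 18*I*sqrt(17) ≈ -44.0 + 74.216*I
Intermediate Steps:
g = -72 (g = -12 + 3*(-4*(5 + 0)) = -12 + 3*(-4*5) = -12 + 3*(-20) = -12 - 60 = -72)
9*S(g) - 44 = 9*sqrt(4 - 72) - 44 = 9*sqrt(-68) - 44 = 9*(2*I*sqrt(17)) - 44 = 18*I*sqrt(17) - 44 = -44 + 18*I*sqrt(17)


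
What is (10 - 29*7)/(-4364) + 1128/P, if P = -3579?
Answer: -1410615/5206252 ≈ -0.27095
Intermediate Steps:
(10 - 29*7)/(-4364) + 1128/P = (10 - 29*7)/(-4364) + 1128/(-3579) = (10 - 203)*(-1/4364) + 1128*(-1/3579) = -193*(-1/4364) - 376/1193 = 193/4364 - 376/1193 = -1410615/5206252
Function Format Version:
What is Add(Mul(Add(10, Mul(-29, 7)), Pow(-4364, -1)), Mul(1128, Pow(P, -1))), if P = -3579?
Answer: Rational(-1410615, 5206252) ≈ -0.27095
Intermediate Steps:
Add(Mul(Add(10, Mul(-29, 7)), Pow(-4364, -1)), Mul(1128, Pow(P, -1))) = Add(Mul(Add(10, Mul(-29, 7)), Pow(-4364, -1)), Mul(1128, Pow(-3579, -1))) = Add(Mul(Add(10, -203), Rational(-1, 4364)), Mul(1128, Rational(-1, 3579))) = Add(Mul(-193, Rational(-1, 4364)), Rational(-376, 1193)) = Add(Rational(193, 4364), Rational(-376, 1193)) = Rational(-1410615, 5206252)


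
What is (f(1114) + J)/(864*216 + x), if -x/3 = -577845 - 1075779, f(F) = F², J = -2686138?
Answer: -240857/857916 ≈ -0.28075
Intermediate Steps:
x = 4960872 (x = -3*(-577845 - 1075779) = -3*(-1653624) = 4960872)
(f(1114) + J)/(864*216 + x) = (1114² - 2686138)/(864*216 + 4960872) = (1240996 - 2686138)/(186624 + 4960872) = -1445142/5147496 = -1445142*1/5147496 = -240857/857916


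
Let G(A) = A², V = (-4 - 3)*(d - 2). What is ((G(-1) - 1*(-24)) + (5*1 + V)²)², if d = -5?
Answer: 8649481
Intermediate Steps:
V = 49 (V = (-4 - 3)*(-5 - 2) = -7*(-7) = 49)
((G(-1) - 1*(-24)) + (5*1 + V)²)² = (((-1)² - 1*(-24)) + (5*1 + 49)²)² = ((1 + 24) + (5 + 49)²)² = (25 + 54²)² = (25 + 2916)² = 2941² = 8649481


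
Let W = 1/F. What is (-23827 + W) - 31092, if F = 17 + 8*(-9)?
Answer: -3020546/55 ≈ -54919.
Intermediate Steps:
F = -55 (F = 17 - 72 = -55)
W = -1/55 (W = 1/(-55) = -1/55 ≈ -0.018182)
(-23827 + W) - 31092 = (-23827 - 1/55) - 31092 = -1310486/55 - 31092 = -3020546/55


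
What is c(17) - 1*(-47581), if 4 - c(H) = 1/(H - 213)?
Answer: 9326661/196 ≈ 47585.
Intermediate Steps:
c(H) = 4 - 1/(-213 + H) (c(H) = 4 - 1/(H - 213) = 4 - 1/(-213 + H))
c(17) - 1*(-47581) = (-853 + 4*17)/(-213 + 17) - 1*(-47581) = (-853 + 68)/(-196) + 47581 = -1/196*(-785) + 47581 = 785/196 + 47581 = 9326661/196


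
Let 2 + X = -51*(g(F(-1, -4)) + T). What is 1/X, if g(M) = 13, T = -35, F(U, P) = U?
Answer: 1/1120 ≈ 0.00089286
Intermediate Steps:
X = 1120 (X = -2 - 51*(13 - 35) = -2 - 51*(-22) = -2 + 1122 = 1120)
1/X = 1/1120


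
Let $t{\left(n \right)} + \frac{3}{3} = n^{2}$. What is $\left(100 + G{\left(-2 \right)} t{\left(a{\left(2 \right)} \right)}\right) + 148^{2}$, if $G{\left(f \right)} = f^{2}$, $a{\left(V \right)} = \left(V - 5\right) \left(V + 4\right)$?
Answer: $23296$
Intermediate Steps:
$a{\left(V \right)} = \left(-5 + V\right) \left(4 + V\right)$
$t{\left(n \right)} = -1 + n^{2}$
$\left(100 + G{\left(-2 \right)} t{\left(a{\left(2 \right)} \right)}\right) + 148^{2} = \left(100 + \left(-2\right)^{2} \left(-1 + \left(-20 + 2^{2} - 2\right)^{2}\right)\right) + 148^{2} = \left(100 + 4 \left(-1 + \left(-20 + 4 - 2\right)^{2}\right)\right) + 21904 = \left(100 + 4 \left(-1 + \left(-18\right)^{2}\right)\right) + 21904 = \left(100 + 4 \left(-1 + 324\right)\right) + 21904 = \left(100 + 4 \cdot 323\right) + 21904 = \left(100 + 1292\right) + 21904 = 1392 + 21904 = 23296$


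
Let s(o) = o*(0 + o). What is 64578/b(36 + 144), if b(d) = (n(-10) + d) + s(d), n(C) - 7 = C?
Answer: 21526/10859 ≈ 1.9823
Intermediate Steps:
s(o) = o**2 (s(o) = o*o = o**2)
n(C) = 7 + C
b(d) = -3 + d + d**2 (b(d) = ((7 - 10) + d) + d**2 = (-3 + d) + d**2 = -3 + d + d**2)
64578/b(36 + 144) = 64578/(-3 + (36 + 144) + (36 + 144)**2) = 64578/(-3 + 180 + 180**2) = 64578/(-3 + 180 + 32400) = 64578/32577 = 64578*(1/32577) = 21526/10859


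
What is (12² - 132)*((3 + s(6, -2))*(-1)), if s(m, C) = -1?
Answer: -24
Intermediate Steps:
(12² - 132)*((3 + s(6, -2))*(-1)) = (12² - 132)*((3 - 1)*(-1)) = (144 - 132)*(2*(-1)) = 12*(-2) = -24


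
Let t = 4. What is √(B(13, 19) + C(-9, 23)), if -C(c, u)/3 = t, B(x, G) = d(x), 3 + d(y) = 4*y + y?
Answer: 5*√2 ≈ 7.0711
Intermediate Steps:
d(y) = -3 + 5*y (d(y) = -3 + (4*y + y) = -3 + 5*y)
B(x, G) = -3 + 5*x
C(c, u) = -12 (C(c, u) = -3*4 = -12)
√(B(13, 19) + C(-9, 23)) = √((-3 + 5*13) - 12) = √((-3 + 65) - 12) = √(62 - 12) = √50 = 5*√2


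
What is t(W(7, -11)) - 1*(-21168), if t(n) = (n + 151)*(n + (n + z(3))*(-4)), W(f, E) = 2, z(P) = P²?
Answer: 14742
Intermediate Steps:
t(n) = (-36 - 3*n)*(151 + n) (t(n) = (n + 151)*(n + (n + 3²)*(-4)) = (151 + n)*(n + (n + 9)*(-4)) = (151 + n)*(n + (9 + n)*(-4)) = (151 + n)*(n + (-36 - 4*n)) = (151 + n)*(-36 - 3*n) = (-36 - 3*n)*(151 + n))
t(W(7, -11)) - 1*(-21168) = (-5436 - 489*2 - 3*2²) - 1*(-21168) = (-5436 - 978 - 3*4) + 21168 = (-5436 - 978 - 12) + 21168 = -6426 + 21168 = 14742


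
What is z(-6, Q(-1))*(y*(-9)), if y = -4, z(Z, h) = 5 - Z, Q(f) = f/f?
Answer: 396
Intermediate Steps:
Q(f) = 1
z(-6, Q(-1))*(y*(-9)) = (5 - 1*(-6))*(-4*(-9)) = (5 + 6)*36 = 11*36 = 396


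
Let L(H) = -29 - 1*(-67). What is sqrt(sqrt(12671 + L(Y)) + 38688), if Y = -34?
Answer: sqrt(38688 + sqrt(12709)) ≈ 196.98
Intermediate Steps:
L(H) = 38 (L(H) = -29 + 67 = 38)
sqrt(sqrt(12671 + L(Y)) + 38688) = sqrt(sqrt(12671 + 38) + 38688) = sqrt(sqrt(12709) + 38688) = sqrt(38688 + sqrt(12709))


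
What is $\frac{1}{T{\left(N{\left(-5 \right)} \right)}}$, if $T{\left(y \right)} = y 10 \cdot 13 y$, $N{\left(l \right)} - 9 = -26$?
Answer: $\frac{1}{37570} \approx 2.6617 \cdot 10^{-5}$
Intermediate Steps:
$N{\left(l \right)} = -17$ ($N{\left(l \right)} = 9 - 26 = -17$)
$T{\left(y \right)} = 130 y^{2}$ ($T{\left(y \right)} = 10 y 13 y = 130 y y = 130 y^{2}$)
$\frac{1}{T{\left(N{\left(-5 \right)} \right)}} = \frac{1}{130 \left(-17\right)^{2}} = \frac{1}{130 \cdot 289} = \frac{1}{37570}$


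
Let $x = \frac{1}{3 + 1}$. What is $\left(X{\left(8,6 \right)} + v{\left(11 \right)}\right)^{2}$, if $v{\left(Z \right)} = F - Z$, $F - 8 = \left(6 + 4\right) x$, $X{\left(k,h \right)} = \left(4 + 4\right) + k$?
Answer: $\frac{961}{4} \approx 240.25$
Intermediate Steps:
$x = \frac{1}{4} \approx 0.25$
$X{\left(k,h \right)} = 8 + k$
$F = \frac{21}{2}$ ($F = 8 + \left(6 + 4\right) \frac{1}{4} = 8 + 10 \cdot \frac{1}{4} = 8 + \frac{5}{2} = \frac{21}{2} \approx 10.5$)
$v{\left(Z \right)} = \frac{21}{2} - Z$
$\left(X{\left(8,6 \right)} + v{\left(11 \right)}\right)^{2} = \left(\left(8 + 8\right) + \left(\frac{21}{2} - 11\right)\right)^{2} = \left(16 + \left(\frac{21}{2} - 11\right)\right)^{2} = \left(16 - \frac{1}{2}\right)^{2} = \left(\frac{31}{2}\right)^{2} = \frac{961}{4}$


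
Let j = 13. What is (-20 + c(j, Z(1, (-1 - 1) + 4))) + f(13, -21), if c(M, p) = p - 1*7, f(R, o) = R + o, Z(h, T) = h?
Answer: -34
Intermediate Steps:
c(M, p) = -7 + p (c(M, p) = p - 7 = -7 + p)
(-20 + c(j, Z(1, (-1 - 1) + 4))) + f(13, -21) = (-20 + (-7 + 1)) + (13 - 21) = (-20 - 6) - 8 = -26 - 8 = -34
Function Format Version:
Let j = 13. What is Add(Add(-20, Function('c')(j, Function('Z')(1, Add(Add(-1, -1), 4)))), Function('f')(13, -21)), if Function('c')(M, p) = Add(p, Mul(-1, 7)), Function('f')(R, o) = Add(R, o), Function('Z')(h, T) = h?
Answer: -34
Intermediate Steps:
Function('c')(M, p) = Add(-7, p) (Function('c')(M, p) = Add(p, -7) = Add(-7, p))
Add(Add(-20, Function('c')(j, Function('Z')(1, Add(Add(-1, -1), 4)))), Function('f')(13, -21)) = Add(Add(-20, Add(-7, 1)), Add(13, -21)) = Add(Add(-20, -6), -8) = Add(-26, -8) = -34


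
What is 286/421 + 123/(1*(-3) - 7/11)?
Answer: -558173/16840 ≈ -33.146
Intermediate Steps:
286/421 + 123/(1*(-3) - 7/11) = 286*(1/421) + 123/(-3 - 7*1/11) = 286/421 + 123/(-3 - 7/11) = 286/421 + 123/(-40/11) = 286/421 + 123*(-11/40) = 286/421 - 1353/40 = -558173/16840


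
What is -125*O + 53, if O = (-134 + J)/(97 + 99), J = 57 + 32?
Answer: 16013/196 ≈ 81.699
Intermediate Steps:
J = 89
O = -45/196 (O = (-134 + 89)/(97 + 99) = -45/196 ≈ -0.22959)
-125*O + 53 = -125*(-45/196) + 53 = 5625/196 + 53 = 16013/196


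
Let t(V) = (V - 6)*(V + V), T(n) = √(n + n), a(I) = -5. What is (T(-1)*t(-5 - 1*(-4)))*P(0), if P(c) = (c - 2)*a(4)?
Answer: 140*I*√2 ≈ 197.99*I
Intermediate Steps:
T(n) = √2*√n (T(n) = √(2*n) = √2*√n)
t(V) = 2*V*(-6 + V) (t(V) = (-6 + V)*(2*V) = 2*V*(-6 + V))
P(c) = 10 - 5*c (P(c) = (c - 2)*(-5) = (-2 + c)*(-5) = 10 - 5*c)
(T(-1)*t(-5 - 1*(-4)))*P(0) = ((√2*√(-1))*(2*(-5 - 1*(-4))*(-6 + (-5 - 1*(-4)))))*(10 - 5*0) = ((√2*I)*(2*(-5 + 4)*(-6 + (-5 + 4))))*(10 + 0) = ((I*√2)*(2*(-1)*(-6 - 1)))*10 = ((I*√2)*(2*(-1)*(-7)))*10 = ((I*√2)*14)*10 = (14*I*√2)*10 = 140*I*√2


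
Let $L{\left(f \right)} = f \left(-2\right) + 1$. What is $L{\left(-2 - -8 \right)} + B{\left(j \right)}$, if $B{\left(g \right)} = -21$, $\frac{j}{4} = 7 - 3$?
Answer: $-32$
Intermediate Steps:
$L{\left(f \right)} = 1 - 2 f$ ($L{\left(f \right)} = - 2 f + 1 = 1 - 2 f$)
$j = 16$ ($j = 4 \left(7 - 3\right) = 4 \cdot 4 = 16$)
$L{\left(-2 - -8 \right)} + B{\left(j \right)} = \left(1 - 2 \left(-2 - -8\right)\right) - 21 = \left(1 - 2 \left(-2 + 8\right)\right) - 21 = \left(1 - 12\right) - 21 = -11 - 21 = -32$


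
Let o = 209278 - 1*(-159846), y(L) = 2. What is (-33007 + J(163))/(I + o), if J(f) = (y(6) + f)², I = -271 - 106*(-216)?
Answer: -5782/391749 ≈ -0.014759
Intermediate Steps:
I = 22625 (I = -271 + 22896 = 22625)
J(f) = (2 + f)²
o = 369124 (o = 209278 + 159846 = 369124)
(-33007 + J(163))/(I + o) = (-33007 + (2 + 163)²)/(22625 + 369124) = (-33007 + 165²)/391749 = (-33007 + 27225)*(1/391749) = -5782*1/391749 = -5782/391749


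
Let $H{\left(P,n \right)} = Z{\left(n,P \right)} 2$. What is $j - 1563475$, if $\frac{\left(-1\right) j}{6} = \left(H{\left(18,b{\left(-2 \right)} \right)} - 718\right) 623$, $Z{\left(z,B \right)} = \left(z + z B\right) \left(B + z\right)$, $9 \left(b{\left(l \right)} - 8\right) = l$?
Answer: $- \frac{738680477}{27} \approx -2.7359 \cdot 10^{7}$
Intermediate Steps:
$b{\left(l \right)} = 8 + \frac{l}{9}$
$Z{\left(z,B \right)} = \left(B + z\right) \left(z + B z\right)$ ($Z{\left(z,B \right)} = \left(z + B z\right) \left(B + z\right) = \left(B + z\right) \left(z + B z\right)$)
$H{\left(P,n \right)} = 2 n \left(P + n + P^{2} + P n\right)$ ($H{\left(P,n \right)} = n \left(P + n + P^{2} + P n\right) 2 = 2 n \left(P + n + P^{2} + P n\right)$)
$j = - \frac{696466652}{27}$ ($j = - 6 \left(2 \left(8 + \frac{1}{9} \left(-2\right)\right) \left(18 + \left(8 + \frac{1}{9} \left(-2\right)\right) + 18^{2} + 18 \left(8 + \frac{1}{9} \left(-2\right)\right)\right) - 718\right) 623 = - 6 \left(2 \left(8 - \frac{2}{9}\right) \left(18 + \left(8 - \frac{2}{9}\right) + 324 + 18 \left(8 - \frac{2}{9}\right)\right) - 718\right) 623 = - 6 \left(2 \cdot \frac{70}{9} \left(18 + \frac{70}{9} + 324 + 18 \cdot \frac{70}{9}\right) - 718\right) 623 = - 6 \left(2 \cdot \frac{70}{9} \left(18 + \frac{70}{9} + 324 + 140\right) - 718\right) 623 = - 6 \left(2 \cdot \frac{70}{9} \cdot \frac{4408}{9} - 718\right) 623 = - 6 \left(\frac{617120}{81} - 718\right) 623 = - 6 \cdot \frac{558962}{81} \cdot 623 = \left(-6\right) \frac{348233326}{81} = - \frac{696466652}{27} \approx -2.5795 \cdot 10^{7}$)
$j - 1563475 = - \frac{696466652}{27} - 1563475 = - \frac{738680477}{27}$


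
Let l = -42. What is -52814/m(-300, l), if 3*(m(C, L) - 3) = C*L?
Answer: -52814/4203 ≈ -12.566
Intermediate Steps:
m(C, L) = 3 + C*L/3 (m(C, L) = 3 + (C*L)/3 = 3 + C*L/3)
-52814/m(-300, l) = -52814/(3 + (⅓)*(-300)*(-42)) = -52814/(3 + 4200) = -52814/4203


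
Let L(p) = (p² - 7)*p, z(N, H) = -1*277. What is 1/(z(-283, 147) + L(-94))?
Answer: -1/830203 ≈ -1.2045e-6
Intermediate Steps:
z(N, H) = -277
L(p) = p*(-7 + p²) (L(p) = (-7 + p²)*p = p*(-7 + p²))
1/(z(-283, 147) + L(-94)) = 1/(-277 - 94*(-7 + (-94)²)) = 1/(-277 - 94*(-7 + 8836)) = 1/(-277 - 94*8829) = 1/(-277 - 829926) = 1/(-830203) = -1/830203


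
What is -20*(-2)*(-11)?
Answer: -440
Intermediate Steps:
-20*(-2)*(-11) = 40*(-11) = -440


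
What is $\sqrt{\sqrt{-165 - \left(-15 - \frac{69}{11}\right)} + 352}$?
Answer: $\frac{\sqrt{42592 + 11 i \sqrt{17391}}}{11} \approx 18.764 + 0.31945 i$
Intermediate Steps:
$\sqrt{\sqrt{-165 - \left(-15 - \frac{69}{11}\right)} + 352} = \sqrt{\sqrt{-165 - - \frac{234}{11}} + 352} = \sqrt{\sqrt{-165 + \left(\frac{69}{11} + 15\right)} + 352} = \sqrt{\sqrt{-165 + \frac{234}{11}} + 352} = \sqrt{\sqrt{- \frac{1581}{11}} + 352} = \sqrt{\frac{i \sqrt{17391}}{11} + 352} = \sqrt{352 + \frac{i \sqrt{17391}}{11}}$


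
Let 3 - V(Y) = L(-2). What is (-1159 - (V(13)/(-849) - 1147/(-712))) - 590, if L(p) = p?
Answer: -1058219755/604488 ≈ -1750.6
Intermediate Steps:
V(Y) = 5 (V(Y) = 3 - 1*(-2) = 3 + 2 = 5)
(-1159 - (V(13)/(-849) - 1147/(-712))) - 590 = (-1159 - (5/(-849) - 1147/(-712))) - 590 = (-1159 - (5*(-1/849) - 1147*(-1/712))) - 590 = (-1159 - (-5/849 + 1147/712)) - 590 = (-1159 - 1*970243/604488) - 590 = (-1159 - 970243/604488) - 590 = -701571835/604488 - 590 = -1058219755/604488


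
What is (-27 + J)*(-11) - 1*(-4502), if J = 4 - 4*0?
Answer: 4755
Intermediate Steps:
J = 4 (J = 4 + 0 = 4)
(-27 + J)*(-11) - 1*(-4502) = (-27 + 4)*(-11) - 1*(-4502) = -23*(-11) + 4502 = 253 + 4502 = 4755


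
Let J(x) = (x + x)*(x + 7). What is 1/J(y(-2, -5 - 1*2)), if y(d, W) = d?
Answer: -1/20 ≈ -0.050000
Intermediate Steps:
J(x) = 2*x*(7 + x) (J(x) = (2*x)*(7 + x) = 2*x*(7 + x))
1/J(y(-2, -5 - 1*2)) = 1/(2*(-2)*(7 - 2)) = 1/(2*(-2)*5) = 1/(-20) = -1/20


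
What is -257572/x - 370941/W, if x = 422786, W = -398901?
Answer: 1287688887/4015470433 ≈ 0.32068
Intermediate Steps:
-257572/x - 370941/W = -257572/422786 - 370941/(-398901) = -257572*1/422786 - 370941*(-1/398901) = -18398/30199 + 123647/132967 = 1287688887/4015470433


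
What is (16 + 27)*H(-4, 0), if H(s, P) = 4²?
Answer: 688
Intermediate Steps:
H(s, P) = 16
(16 + 27)*H(-4, 0) = (16 + 27)*16 = 43*16 = 688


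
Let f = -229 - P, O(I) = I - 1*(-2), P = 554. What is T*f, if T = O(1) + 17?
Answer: -15660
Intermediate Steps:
O(I) = 2 + I (O(I) = I + 2 = 2 + I)
T = 20 (T = (2 + 1) + 17 = 3 + 17 = 20)
f = -783 (f = -229 - 1*554 = -229 - 554 = -783)
T*f = 20*(-783) = -15660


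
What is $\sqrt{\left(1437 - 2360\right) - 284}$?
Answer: $i \sqrt{1207} \approx 34.742 i$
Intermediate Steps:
$\sqrt{\left(1437 - 2360\right) - 284} = \sqrt{-923 - 284} = \sqrt{-1207} = i \sqrt{1207}$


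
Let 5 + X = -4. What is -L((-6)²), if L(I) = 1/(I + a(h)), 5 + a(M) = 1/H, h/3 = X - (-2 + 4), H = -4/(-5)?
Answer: -4/129 ≈ -0.031008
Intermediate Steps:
X = -9 (X = -5 - 4 = -9)
H = ⅘ (H = -4*(-⅕) = ⅘ ≈ 0.80000)
h = -33 (h = 3*(-9 - (-2 + 4)) = 3*(-9 - 1*2) = 3*(-9 - 2) = 3*(-11) = -33)
a(M) = -15/4 (a(M) = -5 + 1/(⅘) = -5 + 5/4 = -15/4)
L(I) = 1/(-15/4 + I) (L(I) = 1/(I - 15/4) = 1/(-15/4 + I))
-L((-6)²) = -4/(-15 + 4*(-6)²) = -4/(-15 + 4*36) = -4/(-15 + 144) = -4/129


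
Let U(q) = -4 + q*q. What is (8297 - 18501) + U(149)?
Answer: 11993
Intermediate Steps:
U(q) = -4 + q²
(8297 - 18501) + U(149) = (8297 - 18501) + (-4 + 149²) = -10204 + (-4 + 22201) = -10204 + 22197 = 11993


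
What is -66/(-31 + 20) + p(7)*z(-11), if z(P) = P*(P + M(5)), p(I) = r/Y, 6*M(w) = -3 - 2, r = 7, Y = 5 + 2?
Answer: 817/6 ≈ 136.17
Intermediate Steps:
Y = 7
M(w) = -⅚ (M(w) = (-3 - 2)/6 = (⅙)*(-5) = -⅚)
p(I) = 1 (p(I) = 7/7 = 7*(⅐) = 1)
z(P) = P*(-⅚ + P) (z(P) = P*(P - ⅚) = P*(-⅚ + P))
-66/(-31 + 20) + p(7)*z(-11) = -66/(-31 + 20) + 1*((⅙)*(-11)*(-5 + 6*(-11))) = -66/(-11) + 1*((⅙)*(-11)*(-5 - 66)) = -66*(-1/11) + 1*((⅙)*(-11)*(-71)) = 6 + 1*(781/6) = 6 + 781/6 = 817/6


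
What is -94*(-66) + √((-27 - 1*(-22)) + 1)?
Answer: 6204 + 2*I ≈ 6204.0 + 2.0*I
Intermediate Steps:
-94*(-66) + √((-27 - 1*(-22)) + 1) = 6204 + √((-27 + 22) + 1) = 6204 + √(-5 + 1) = 6204 + √(-4) = 6204 + 2*I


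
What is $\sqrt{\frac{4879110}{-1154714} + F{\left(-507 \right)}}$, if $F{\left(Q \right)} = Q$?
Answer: $\frac{3 i \sqrt{18934714957642}}{577357} \approx 22.61 i$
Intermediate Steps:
$\sqrt{\frac{4879110}{-1154714} + F{\left(-507 \right)}} = \sqrt{\frac{4879110}{-1154714} - 507} = \sqrt{4879110 \left(- \frac{1}{1154714}\right) - 507} = \sqrt{- \frac{2439555}{577357} - 507} = \sqrt{- \frac{295159554}{577357}} = \frac{3 i \sqrt{18934714957642}}{577357}$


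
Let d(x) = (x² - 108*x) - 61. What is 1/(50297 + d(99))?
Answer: 1/49345 ≈ 2.0265e-5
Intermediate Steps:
d(x) = -61 + x² - 108*x
1/(50297 + d(99)) = 1/(50297 + (-61 + 99² - 108*99)) = 1/(50297 + (-61 + 9801 - 10692)) = 1/(50297 - 952) = 1/49345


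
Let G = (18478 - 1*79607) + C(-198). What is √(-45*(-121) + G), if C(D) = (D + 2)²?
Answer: 2*I*√4317 ≈ 131.41*I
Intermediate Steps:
C(D) = (2 + D)²
G = -22713 (G = (18478 - 1*79607) + (2 - 198)² = (18478 - 79607) + (-196)² = -61129 + 38416 = -22713)
√(-45*(-121) + G) = √(-45*(-121) - 22713) = √(5445 - 22713) = √(-17268) = 2*I*√4317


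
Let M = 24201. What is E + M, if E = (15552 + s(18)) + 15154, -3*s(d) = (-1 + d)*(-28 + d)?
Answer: 164891/3 ≈ 54964.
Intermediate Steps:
s(d) = -(-1 + d)*(-28 + d)/3
E = 92288/3 (E = (15552 + (-28/3 - ⅓*18² + (29/3)*18)) + 15154 = (15552 + (-28/3 - ⅓*324 + 174)) + 15154 = (15552 + (-28/3 - 108 + 174)) + 15154 = (15552 + 170/3) + 15154 = 46826/3 + 15154 = 92288/3 ≈ 30763.)
E + M = 92288/3 + 24201 = 164891/3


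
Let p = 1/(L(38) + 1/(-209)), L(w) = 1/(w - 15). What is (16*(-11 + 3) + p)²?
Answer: 361038001/34596 ≈ 10436.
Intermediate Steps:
L(w) = 1/(-15 + w)
p = 4807/186 (p = 1/(1/(-15 + 38) + 1/(-209)) = 1/(1/23 - 1/209) = 1/(186/4807) = 4807/186 ≈ 25.844)
(16*(-11 + 3) + p)² = (16*(-11 + 3) + 4807/186)² = (16*(-8) + 4807/186)² = (-128 + 4807/186)² = (-19001/186)² = 361038001/34596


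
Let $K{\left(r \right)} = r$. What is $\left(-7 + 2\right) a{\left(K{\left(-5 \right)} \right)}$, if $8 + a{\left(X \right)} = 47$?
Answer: $-195$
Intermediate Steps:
$a{\left(X \right)} = 39$ ($a{\left(X \right)} = -8 + 47 = 39$)
$\left(-7 + 2\right) a{\left(K{\left(-5 \right)} \right)} = \left(-7 + 2\right) 39 = \left(-5\right) 39 = -195$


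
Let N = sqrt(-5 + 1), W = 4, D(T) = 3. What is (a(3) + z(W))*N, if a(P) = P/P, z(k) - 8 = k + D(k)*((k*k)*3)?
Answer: 314*I ≈ 314.0*I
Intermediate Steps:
z(k) = 8 + k + 9*k**2 (z(k) = 8 + (k + 3*((k*k)*3)) = 8 + (k + 3*(k**2*3)) = 8 + (k + 3*(3*k**2)) = 8 + (k + 9*k**2) = 8 + k + 9*k**2)
a(P) = 1
N = 2*I (N = sqrt(-4) = 2*I ≈ 2.0*I)
(a(3) + z(W))*N = (1 + (8 + 4 + 9*4**2))*(2*I) = (1 + (8 + 4 + 9*16))*(2*I) = (1 + (8 + 4 + 144))*(2*I) = (1 + 156)*(2*I) = 157*(2*I) = 314*I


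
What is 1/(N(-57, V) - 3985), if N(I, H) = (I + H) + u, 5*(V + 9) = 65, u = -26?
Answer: -1/4064 ≈ -0.00024606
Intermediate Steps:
V = 4 (V = -9 + (⅕)*65 = -9 + 13 = 4)
N(I, H) = -26 + H + I (N(I, H) = (I + H) - 26 = (H + I) - 26 = -26 + H + I)
1/(N(-57, V) - 3985) = 1/((-26 + 4 - 57) - 3985) = 1/(-79 - 3985) = 1/(-4064) = -1/4064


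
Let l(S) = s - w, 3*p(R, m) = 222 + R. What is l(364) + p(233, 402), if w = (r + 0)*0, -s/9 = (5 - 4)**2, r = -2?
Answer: 428/3 ≈ 142.67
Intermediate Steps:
p(R, m) = 74 + R/3 (p(R, m) = (222 + R)/3 = 74 + R/3)
s = -9 (s = -9*(5 - 4)**2 = -9*1**2 = -9*1 = -9)
w = 0 (w = (-2 + 0)*0 = -2*0 = 0)
l(S) = -9 (l(S) = -9 - 1*0 = -9 + 0 = -9)
l(364) + p(233, 402) = -9 + (74 + (1/3)*233) = -9 + (74 + 233/3) = -9 + 455/3 = 428/3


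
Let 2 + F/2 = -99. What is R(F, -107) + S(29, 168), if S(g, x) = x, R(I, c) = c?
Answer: 61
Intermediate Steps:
F = -202 (F = -4 + 2*(-99) = -4 - 198 = -202)
R(F, -107) + S(29, 168) = -107 + 168 = 61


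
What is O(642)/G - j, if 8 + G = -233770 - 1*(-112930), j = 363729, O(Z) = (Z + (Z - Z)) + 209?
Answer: -43955923043/120848 ≈ -3.6373e+5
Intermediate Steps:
O(Z) = 209 + Z (O(Z) = (Z + 0) + 209 = Z + 209 = 209 + Z)
G = -120848 (G = -8 + (-233770 - 1*(-112930)) = -8 + (-233770 + 112930) = -8 - 120840 = -120848)
O(642)/G - j = (209 + 642)/(-120848) - 1*363729 = 851*(-1/120848) - 363729 = -851/120848 - 363729 = -43955923043/120848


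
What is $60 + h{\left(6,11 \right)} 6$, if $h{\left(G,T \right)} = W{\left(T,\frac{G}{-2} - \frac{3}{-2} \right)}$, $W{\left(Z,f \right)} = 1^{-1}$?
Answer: $66$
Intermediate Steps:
$W{\left(Z,f \right)} = 1$
$h{\left(G,T \right)} = 1$
$60 + h{\left(6,11 \right)} 6 = 60 + 1 \cdot 6 = 60 + 6 = 66$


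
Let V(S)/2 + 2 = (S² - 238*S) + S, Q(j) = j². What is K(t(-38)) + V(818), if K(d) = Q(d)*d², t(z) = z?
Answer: 3035648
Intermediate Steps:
K(d) = d⁴ (K(d) = d²*d² = d⁴)
V(S) = -4 - 474*S + 2*S² (V(S) = -4 + 2*((S² - 238*S) + S) = -4 + 2*(S² - 237*S) = -4 + (-474*S + 2*S²) = -4 - 474*S + 2*S²)
K(t(-38)) + V(818) = (-38)⁴ + (-4 - 474*818 + 2*818²) = 2085136 + (-4 - 387732 + 2*669124) = 2085136 + (-4 - 387732 + 1338248) = 2085136 + 950512 = 3035648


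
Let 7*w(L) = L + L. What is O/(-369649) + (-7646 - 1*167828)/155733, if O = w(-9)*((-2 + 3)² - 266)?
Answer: -454789366792/402965834019 ≈ -1.1286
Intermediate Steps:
w(L) = 2*L/7 (w(L) = (L + L)/7 = (2*L)/7 = 2*L/7)
O = 4770/7 (O = ((2/7)*(-9))*((-2 + 3)² - 266) = -18*(1² - 266)/7 = -18*(1 - 266)/7 = -18/7*(-265) = 4770/7 ≈ 681.43)
O/(-369649) + (-7646 - 1*167828)/155733 = (4770/7)/(-369649) + (-7646 - 1*167828)/155733 = (4770/7)*(-1/369649) + (-7646 - 167828)*(1/155733) = -4770/2587543 - 175474*1/155733 = -4770/2587543 - 175474/155733 = -454789366792/402965834019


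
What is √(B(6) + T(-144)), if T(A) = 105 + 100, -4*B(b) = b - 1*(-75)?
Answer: √739/2 ≈ 13.592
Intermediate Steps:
B(b) = -75/4 - b/4 (B(b) = -(b - 1*(-75))/4 = -(b + 75)/4 = -(75 + b)/4 = -75/4 - b/4)
T(A) = 205
√(B(6) + T(-144)) = √((-75/4 - ¼*6) + 205) = √((-75/4 - 3/2) + 205) = √(-81/4 + 205) = √(739/4) = √739/2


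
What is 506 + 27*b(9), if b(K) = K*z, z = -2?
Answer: 20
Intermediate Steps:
b(K) = -2*K (b(K) = K*(-2) = -2*K)
506 + 27*b(9) = 506 + 27*(-2*9) = 506 + 27*(-18) = 506 - 486 = 20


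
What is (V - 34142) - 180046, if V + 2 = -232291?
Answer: -446481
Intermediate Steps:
V = -232293 (V = -2 - 232291 = -232293)
(V - 34142) - 180046 = (-232293 - 34142) - 180046 = -266435 - 180046 = -446481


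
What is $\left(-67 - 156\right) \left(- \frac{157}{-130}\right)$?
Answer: $- \frac{35011}{130} \approx -269.32$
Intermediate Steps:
$\left(-67 - 156\right) \left(- \frac{157}{-130}\right) = - 223 \left(\left(-157\right) \left(- \frac{1}{130}\right)\right) = \left(-223\right) \frac{157}{130} = - \frac{35011}{130}$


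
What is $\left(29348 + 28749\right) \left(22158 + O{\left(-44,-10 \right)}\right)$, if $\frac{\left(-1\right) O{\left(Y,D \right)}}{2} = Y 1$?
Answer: $1292425862$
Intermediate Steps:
$O{\left(Y,D \right)} = - 2 Y$ ($O{\left(Y,D \right)} = - 2 Y 1 = - 2 Y$)
$\left(29348 + 28749\right) \left(22158 + O{\left(-44,-10 \right)}\right) = \left(29348 + 28749\right) \left(22158 - -88\right) = 58097 \left(22158 + 88\right) = 58097 \cdot 22246 = 1292425862$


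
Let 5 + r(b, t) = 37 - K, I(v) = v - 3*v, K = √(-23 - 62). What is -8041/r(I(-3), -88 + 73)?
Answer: -257312/1109 - 8041*I*√85/1109 ≈ -232.02 - 66.848*I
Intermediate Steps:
K = I*√85 (K = √(-85) = I*√85 ≈ 9.2195*I)
I(v) = -2*v
r(b, t) = 32 - I*√85 (r(b, t) = -5 + (37 - I*√85) = 32 - I*√85)
-8041/r(I(-3), -88 + 73) = -8041/(32 - I*√85)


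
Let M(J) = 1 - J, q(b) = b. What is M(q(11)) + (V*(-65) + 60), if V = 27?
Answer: -1705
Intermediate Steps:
M(q(11)) + (V*(-65) + 60) = (1 - 1*11) + (27*(-65) + 60) = (1 - 11) + (-1755 + 60) = -10 - 1695 = -1705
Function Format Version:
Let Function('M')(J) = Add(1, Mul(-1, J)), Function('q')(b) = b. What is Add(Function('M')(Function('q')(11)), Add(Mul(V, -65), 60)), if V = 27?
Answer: -1705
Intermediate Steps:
Add(Function('M')(Function('q')(11)), Add(Mul(V, -65), 60)) = Add(Add(1, Mul(-1, 11)), Add(Mul(27, -65), 60)) = Add(Add(1, -11), Add(-1755, 60)) = Add(-10, -1695) = -1705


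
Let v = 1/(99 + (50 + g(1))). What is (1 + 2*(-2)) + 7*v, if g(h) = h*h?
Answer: -443/150 ≈ -2.9533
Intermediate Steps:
g(h) = h**2
v = 1/150 (v = 1/(99 + (50 + 1**2)) = 1/(99 + (50 + 1)) = 1/(99 + 51) = 1/150 ≈ 0.0066667)
(1 + 2*(-2)) + 7*v = (1 + 2*(-2)) + 7*(1/150) = (1 - 4) + 7/150 = -3 + 7/150 = -443/150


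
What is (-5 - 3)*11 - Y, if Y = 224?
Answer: -312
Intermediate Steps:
(-5 - 3)*11 - Y = (-5 - 3)*11 - 1*224 = -8*11 - 224 = -88 - 224 = -312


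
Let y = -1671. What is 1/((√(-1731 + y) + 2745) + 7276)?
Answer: 10021/100423843 - 9*I*√42/100423843 ≈ 9.9787e-5 - 5.8081e-7*I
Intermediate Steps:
1/((√(-1731 + y) + 2745) + 7276) = 1/((√(-1731 - 1671) + 2745) + 7276) = 1/((√(-3402) + 2745) + 7276) = 1/((9*I*√42 + 2745) + 7276) = 1/((2745 + 9*I*√42) + 7276) = 1/(10021 + 9*I*√42)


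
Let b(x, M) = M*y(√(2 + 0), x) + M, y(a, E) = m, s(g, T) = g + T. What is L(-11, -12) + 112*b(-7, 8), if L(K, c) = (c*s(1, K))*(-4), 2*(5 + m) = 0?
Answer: -4064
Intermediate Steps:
s(g, T) = T + g
m = -5 (m = -5 + (½)*0 = -5 + 0 = -5)
y(a, E) = -5
b(x, M) = -4*M (b(x, M) = M*(-5) + M = -5*M + M = -4*M)
L(K, c) = -4*c*(1 + K) (L(K, c) = (c*(K + 1))*(-4) = (c*(1 + K))*(-4) = -4*c*(1 + K))
L(-11, -12) + 112*b(-7, 8) = -4*(-12)*(1 - 11) + 112*(-4*8) = -4*(-12)*(-10) + 112*(-32) = -480 - 3584 = -4064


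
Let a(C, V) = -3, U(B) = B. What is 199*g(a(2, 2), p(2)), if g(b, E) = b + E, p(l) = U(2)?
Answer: -199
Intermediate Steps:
p(l) = 2
g(b, E) = E + b
199*g(a(2, 2), p(2)) = 199*(2 - 3) = 199*(-1) = -199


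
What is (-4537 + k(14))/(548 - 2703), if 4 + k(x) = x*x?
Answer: 869/431 ≈ 2.0162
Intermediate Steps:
k(x) = -4 + x² (k(x) = -4 + x*x = -4 + x²)
(-4537 + k(14))/(548 - 2703) = (-4537 + (-4 + 14²))/(548 - 2703) = (-4537 + (-4 + 196))/(-2155) = (-4537 + 192)*(-1/2155) = -4345*(-1/2155) = 869/431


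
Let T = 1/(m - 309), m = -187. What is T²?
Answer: 1/246016 ≈ 4.0648e-6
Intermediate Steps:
T = -1/496 (T = 1/(-187 - 309) = 1/(-496) = -1/496 ≈ -0.0020161)
T² = (-1/496)² = 1/246016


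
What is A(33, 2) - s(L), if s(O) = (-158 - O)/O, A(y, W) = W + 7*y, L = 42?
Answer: 4993/21 ≈ 237.76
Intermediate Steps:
s(O) = (-158 - O)/O
A(33, 2) - s(L) = (2 + 7*33) - (-158 - 1*42)/42 = (2 + 231) - (-158 - 42)/42 = 233 - (-200)/42 = 233 - 1*(-100/21) = 233 + 100/21 = 4993/21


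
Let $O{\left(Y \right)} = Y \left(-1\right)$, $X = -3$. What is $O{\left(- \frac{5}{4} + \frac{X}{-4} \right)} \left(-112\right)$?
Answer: $-56$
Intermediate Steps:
$O{\left(Y \right)} = - Y$
$O{\left(- \frac{5}{4} + \frac{X}{-4} \right)} \left(-112\right) = - (- \frac{5}{4} - \frac{3}{-4}) \left(-112\right) = - (\left(-5\right) \frac{1}{4} - - \frac{3}{4}) \left(-112\right) = - (- \frac{5}{4} + \frac{3}{4}) \left(-112\right) = \left(-1\right) \left(- \frac{1}{2}\right) \left(-112\right) = \frac{1}{2} \left(-112\right) = -56$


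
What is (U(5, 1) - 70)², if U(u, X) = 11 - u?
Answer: 4096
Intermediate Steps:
(U(5, 1) - 70)² = ((11 - 1*5) - 70)² = ((11 - 5) - 70)² = (6 - 70)² = (-64)² = 4096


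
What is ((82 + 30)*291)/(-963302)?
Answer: -16296/481651 ≈ -0.033834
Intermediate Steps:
((82 + 30)*291)/(-963302) = (112*291)*(-1/963302) = 32592*(-1/963302) = -16296/481651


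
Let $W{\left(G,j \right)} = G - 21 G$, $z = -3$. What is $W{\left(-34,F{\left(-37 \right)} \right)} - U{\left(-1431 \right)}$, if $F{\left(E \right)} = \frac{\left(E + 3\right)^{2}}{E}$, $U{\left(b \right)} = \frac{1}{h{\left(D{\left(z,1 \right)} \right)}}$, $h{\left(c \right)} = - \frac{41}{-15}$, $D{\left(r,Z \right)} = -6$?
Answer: $\frac{27865}{41} \approx 679.63$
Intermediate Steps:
$h{\left(c \right)} = \frac{41}{15}$ ($h{\left(c \right)} = \left(-41\right) \left(- \frac{1}{15}\right) = \frac{41}{15}$)
$U{\left(b \right)} = \frac{15}{41}$ ($U{\left(b \right)} = \frac{1}{\frac{41}{15}} = \frac{15}{41}$)
$F{\left(E \right)} = \frac{\left(3 + E\right)^{2}}{E}$
$W{\left(G,j \right)} = - 20 G$
$W{\left(-34,F{\left(-37 \right)} \right)} - U{\left(-1431 \right)} = \left(-20\right) \left(-34\right) - \frac{15}{41} = 680 - \frac{15}{41} = \frac{27865}{41}$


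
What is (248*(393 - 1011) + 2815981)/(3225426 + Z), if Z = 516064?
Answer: 2662717/3741490 ≈ 0.71167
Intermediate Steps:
(248*(393 - 1011) + 2815981)/(3225426 + Z) = (248*(393 - 1011) + 2815981)/(3225426 + 516064) = (248*(-618) + 2815981)/3741490 = (-153264 + 2815981)*(1/3741490) = 2662717*(1/3741490) = 2662717/3741490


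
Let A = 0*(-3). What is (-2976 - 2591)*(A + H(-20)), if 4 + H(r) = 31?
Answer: -150309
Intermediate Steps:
H(r) = 27 (H(r) = -4 + 31 = 27)
A = 0
(-2976 - 2591)*(A + H(-20)) = (-2976 - 2591)*(0 + 27) = -5567*27 = -150309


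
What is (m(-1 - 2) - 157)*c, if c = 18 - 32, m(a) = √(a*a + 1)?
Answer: 2198 - 14*√10 ≈ 2153.7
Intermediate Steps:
m(a) = √(1 + a²) (m(a) = √(a² + 1) = √(1 + a²))
c = -14
(m(-1 - 2) - 157)*c = (√(1 + (-1 - 2)²) - 157)*(-14) = (√(1 + (-3)²) - 157)*(-14) = (√(1 + 9) - 157)*(-14) = (√10 - 157)*(-14) = (-157 + √10)*(-14) = 2198 - 14*√10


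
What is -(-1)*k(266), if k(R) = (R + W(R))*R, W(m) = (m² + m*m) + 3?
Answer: 37713746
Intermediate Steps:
W(m) = 3 + 2*m² (W(m) = (m² + m²) + 3 = 2*m² + 3 = 3 + 2*m²)
k(R) = R*(3 + R + 2*R²) (k(R) = (R + (3 + 2*R²))*R = (3 + R + 2*R²)*R = R*(3 + R + 2*R²))
-(-1)*k(266) = -(-1)*266*(3 + 266 + 2*266²) = -(-1)*266*(3 + 266 + 2*70756) = -(-1)*266*(3 + 266 + 141512) = -(-1)*266*141781 = -(-1)*37713746 = -1*(-37713746) = 37713746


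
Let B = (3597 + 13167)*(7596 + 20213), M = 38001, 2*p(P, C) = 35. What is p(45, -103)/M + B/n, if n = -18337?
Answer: -3221034319487/126695334 ≈ -25423.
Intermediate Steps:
p(P, C) = 35/2 (p(P, C) = (½)*35 = 35/2)
B = 466190076 (B = 16764*27809 = 466190076)
p(45, -103)/M + B/n = (35/2)/38001 + 466190076/(-18337) = (35/2)*(1/38001) + 466190076*(-1/18337) = 35/76002 - 42380916/1667 = -3221034319487/126695334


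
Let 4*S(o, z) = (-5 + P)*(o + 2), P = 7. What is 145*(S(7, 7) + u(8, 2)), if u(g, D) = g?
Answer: 3625/2 ≈ 1812.5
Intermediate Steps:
S(o, z) = 1 + o/2 (S(o, z) = ((-5 + 7)*(o + 2))/4 = (2*(2 + o))/4 = (4 + 2*o)/4 = 1 + o/2)
145*(S(7, 7) + u(8, 2)) = 145*((1 + (1/2)*7) + 8) = 145*((1 + 7/2) + 8) = 145*(9/2 + 8) = 145*(25/2) = 3625/2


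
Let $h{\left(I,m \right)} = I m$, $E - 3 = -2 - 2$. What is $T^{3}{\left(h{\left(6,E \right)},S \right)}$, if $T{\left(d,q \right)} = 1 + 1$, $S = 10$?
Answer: $8$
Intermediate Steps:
$E = -1$ ($E = 3 - 4 = -1$)
$T{\left(d,q \right)} = 2$
$T^{3}{\left(h{\left(6,E \right)},S \right)} = 2^{3} = 8$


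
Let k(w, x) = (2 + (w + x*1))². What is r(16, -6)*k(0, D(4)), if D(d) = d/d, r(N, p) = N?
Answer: 144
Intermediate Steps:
D(d) = 1
k(w, x) = (2 + w + x)² (k(w, x) = (2 + (w + x))² = (2 + w + x)²)
r(16, -6)*k(0, D(4)) = 16*(2 + 0 + 1)² = 16*3² = 16*9 = 144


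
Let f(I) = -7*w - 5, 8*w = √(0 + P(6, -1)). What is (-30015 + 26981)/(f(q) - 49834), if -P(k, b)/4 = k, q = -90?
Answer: 403230736/6623802505 - 42476*I*√6/19871407515 ≈ 0.060876 - 5.2359e-6*I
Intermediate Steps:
P(k, b) = -4*k
w = I*√6/4 (w = √(0 - 4*6)/8 = √(0 - 24)/8 = √(-24)/8 = (2*I*√6)/8 = I*√6/4 ≈ 0.61237*I)
f(I) = -5 - 7*I*√6/4 (f(I) = -7*I*√6/4 - 5 = -5 - 7*I*√6/4)
(-30015 + 26981)/(f(q) - 49834) = (-30015 + 26981)/((-5 - 7*I*√6/4) - 49834) = -3034/(-49839 - 7*I*√6/4)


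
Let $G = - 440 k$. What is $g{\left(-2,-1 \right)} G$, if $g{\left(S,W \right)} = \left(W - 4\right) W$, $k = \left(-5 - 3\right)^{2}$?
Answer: $-140800$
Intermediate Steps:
$k = 64$ ($k = \left(-8\right)^{2} = 64$)
$G = -28160$ ($G = \left(-440\right) 64 = -28160$)
$g{\left(S,W \right)} = W \left(-4 + W\right)$ ($g{\left(S,W \right)} = \left(-4 + W\right) W = W \left(-4 + W\right)$)
$g{\left(-2,-1 \right)} G = - (-4 - 1) \left(-28160\right) = \left(-1\right) \left(-5\right) \left(-28160\right) = 5 \left(-28160\right) = -140800$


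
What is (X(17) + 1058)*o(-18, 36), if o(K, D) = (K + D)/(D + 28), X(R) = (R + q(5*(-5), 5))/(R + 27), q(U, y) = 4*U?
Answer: 418221/1408 ≈ 297.03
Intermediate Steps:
X(R) = (-100 + R)/(27 + R) (X(R) = (R + 4*(5*(-5)))/(R + 27) = (R + 4*(-25))/(27 + R) = (R - 100)/(27 + R) = (-100 + R)/(27 + R))
o(K, D) = (D + K)/(28 + D)
(X(17) + 1058)*o(-18, 36) = ((-100 + 17)/(27 + 17) + 1058)*((36 - 18)/(28 + 36)) = (-83/44 + 1058)*(18/64) = ((1/44)*(-83) + 1058)*((1/64)*18) = (-83/44 + 1058)*(9/32) = (46469/44)*(9/32) = 418221/1408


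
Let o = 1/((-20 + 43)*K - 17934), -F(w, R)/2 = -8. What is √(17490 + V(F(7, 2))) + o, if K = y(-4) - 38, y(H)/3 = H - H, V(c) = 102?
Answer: -1/18808 + 2*√4398 ≈ 132.63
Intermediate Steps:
F(w, R) = 16 (F(w, R) = -2*(-8) = 16)
y(H) = 0 (y(H) = 3*(H - H) = 3*0 = 0)
K = -38 (K = 0 - 38 = -38)
o = -1/18808 (o = 1/((-20 + 43)*(-38) - 17934) = 1/(23*(-38) - 17934) = 1/(-874 - 17934) = 1/(-18808) = -1/18808 ≈ -5.3169e-5)
√(17490 + V(F(7, 2))) + o = √(17490 + 102) - 1/18808 = √17592 - 1/18808 = 2*√4398 - 1/18808 = -1/18808 + 2*√4398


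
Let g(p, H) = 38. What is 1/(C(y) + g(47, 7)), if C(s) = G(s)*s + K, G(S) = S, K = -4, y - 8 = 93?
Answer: 1/10235 ≈ 9.7704e-5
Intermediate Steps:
y = 101 (y = 8 + 93 = 101)
C(s) = -4 + s**2 (C(s) = s*s - 4 = s**2 - 4 = -4 + s**2)
1/(C(y) + g(47, 7)) = 1/((-4 + 101**2) + 38) = 1/((-4 + 10201) + 38) = 1/(10197 + 38) = 1/10235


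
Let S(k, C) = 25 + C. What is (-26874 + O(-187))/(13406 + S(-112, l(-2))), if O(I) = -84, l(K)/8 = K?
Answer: -26958/13415 ≈ -2.0095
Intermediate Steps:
l(K) = 8*K
(-26874 + O(-187))/(13406 + S(-112, l(-2))) = (-26874 - 84)/(13406 + (25 + 8*(-2))) = -26958/(13406 + (25 - 16)) = -26958/(13406 + 9) = -26958/13415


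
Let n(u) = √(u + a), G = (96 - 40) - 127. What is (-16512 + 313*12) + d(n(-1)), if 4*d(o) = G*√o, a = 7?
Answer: -12756 - 71*6^(¼)/4 ≈ -12784.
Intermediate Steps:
G = -71 (G = 56 - 127 = -71)
n(u) = √(7 + u) (n(u) = √(u + 7) = √(7 + u))
d(o) = -71*√o/4 (d(o) = (-71*√o)/4 = -71*√o/4)
(-16512 + 313*12) + d(n(-1)) = (-16512 + 313*12) - 71*(7 - 1)^(¼)/4 = (-16512 + 3756) - 71*6^(¼)/4 = -12756 - 71*6^(¼)/4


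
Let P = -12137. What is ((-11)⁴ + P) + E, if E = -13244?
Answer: -10740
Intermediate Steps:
((-11)⁴ + P) + E = ((-11)⁴ - 12137) - 13244 = (14641 - 12137) - 13244 = 2504 - 13244 = -10740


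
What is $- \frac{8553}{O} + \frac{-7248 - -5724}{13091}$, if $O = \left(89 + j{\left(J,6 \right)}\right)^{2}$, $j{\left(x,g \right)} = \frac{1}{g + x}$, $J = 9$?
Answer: $- \frac{27912829179}{23366073536} \approx -1.1946$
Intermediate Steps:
$O = \frac{1784896}{225}$ ($O = \left(89 + \frac{1}{6 + 9}\right)^{2} = \left(89 + \frac{1}{15}\right)^{2} = \left(\frac{1336}{15}\right)^{2} = \frac{1784896}{225} \approx 7932.9$)
$- \frac{8553}{O} + \frac{-7248 - -5724}{13091} = - \frac{8553}{\frac{1784896}{225}} + \frac{-7248 - -5724}{13091} = \left(-8553\right) \frac{225}{1784896} + \left(-7248 + 5724\right) \frac{1}{13091} = - \frac{1924425}{1784896} - \frac{1524}{13091} = - \frac{27912829179}{23366073536}$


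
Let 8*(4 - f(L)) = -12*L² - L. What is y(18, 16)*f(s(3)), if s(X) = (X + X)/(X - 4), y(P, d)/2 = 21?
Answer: 4809/2 ≈ 2404.5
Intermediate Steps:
y(P, d) = 42 (y(P, d) = 2*21 = 42)
s(X) = 2*X/(-4 + X) (s(X) = (2*X)/(-4 + X) = 2*X/(-4 + X))
f(L) = 4 + L/8 + 3*L²/2 (f(L) = 4 - (-12*L² - L)/8 = 4 - (-L - 12*L²)/8 = 4 + (L/8 + 3*L²/2) = 4 + L/8 + 3*L²/2)
y(18, 16)*f(s(3)) = 42*(4 + (2*3/(-4 + 3))/8 + 3*(2*3/(-4 + 3))²/2) = 42*(4 + (2*3/(-1))/8 + 3*(2*3/(-1))²/2) = 42*(4 + (2*3*(-1))/8 + 3*(2*3*(-1))²/2) = 42*(4 + (⅛)*(-6) + (3/2)*(-6)²) = 42*(4 - ¾ + (3/2)*36) = 42*(4 - ¾ + 54) = 42*(229/4) = 4809/2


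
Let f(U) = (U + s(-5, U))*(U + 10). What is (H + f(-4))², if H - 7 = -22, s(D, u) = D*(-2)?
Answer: 441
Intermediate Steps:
s(D, u) = -2*D
H = -15 (H = 7 - 22 = -15)
f(U) = (10 + U)² (f(U) = (U - 2*(-5))*(U + 10) = (U + 10)*(10 + U) = (10 + U)*(10 + U) = (10 + U)²)
(H + f(-4))² = (-15 + (100 + (-4)² + 20*(-4)))² = (-15 + (100 + 16 - 80))² = (-15 + 36)² = 21² = 441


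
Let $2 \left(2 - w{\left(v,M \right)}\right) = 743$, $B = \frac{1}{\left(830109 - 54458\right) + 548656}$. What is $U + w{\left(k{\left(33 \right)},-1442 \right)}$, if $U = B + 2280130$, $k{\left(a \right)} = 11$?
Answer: $\frac{6038205576949}{2648614} \approx 2.2798 \cdot 10^{6}$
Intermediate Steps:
$B = \frac{1}{1324307}$ ($B = \frac{1}{\left(830109 - 54458\right) + 548656} = \frac{1}{775651 + 548656} = \frac{1}{1324307} \approx 7.5511 \cdot 10^{-7}$)
$w{\left(v,M \right)} = - \frac{739}{2}$ ($w{\left(v,M \right)} = 2 - \frac{743}{2} = - \frac{739}{2}$)
$U = \frac{3019592119911}{1324307}$ ($U = \frac{1}{1324307} + 2280130 = \frac{3019592119911}{1324307} \approx 2.2801 \cdot 10^{6}$)
$U + w{\left(k{\left(33 \right)},-1442 \right)} = \frac{3019592119911}{1324307} - \frac{739}{2} = \frac{6038205576949}{2648614}$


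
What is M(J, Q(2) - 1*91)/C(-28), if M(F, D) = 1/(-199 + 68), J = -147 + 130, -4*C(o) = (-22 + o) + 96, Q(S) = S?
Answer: 2/3013 ≈ 0.00066379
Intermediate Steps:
C(o) = -37/2 - o/4 (C(o) = -((-22 + o) + 96)/4 = -(74 + o)/4 = -37/2 - o/4)
J = -17
M(F, D) = -1/131 (M(F, D) = 1/(-131) = -1/131)
M(J, Q(2) - 1*91)/C(-28) = -1/(131*(-37/2 - 1/4*(-28))) = -1/(131*(-37/2 + 7)) = -1/(131*(-23/2)) = -1/131*(-2/23) = 2/3013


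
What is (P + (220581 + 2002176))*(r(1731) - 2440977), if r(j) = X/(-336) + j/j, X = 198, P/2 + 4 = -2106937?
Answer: 272176212635125/56 ≈ 4.8603e+12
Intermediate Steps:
P = -4213882 (P = -8 + 2*(-2106937) = -8 - 4213874 = -4213882)
r(j) = 23/56 (r(j) = 198/(-336) + j/j = 198*(-1/336) + 1 = -33/56 + 1 = 23/56)
(P + (220581 + 2002176))*(r(1731) - 2440977) = (-4213882 + (220581 + 2002176))*(23/56 - 2440977) = (-4213882 + 2222757)*(-136694689/56) = -1991125*(-136694689/56) = 272176212635125/56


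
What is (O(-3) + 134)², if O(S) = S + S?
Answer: 16384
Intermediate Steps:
O(S) = 2*S
(O(-3) + 134)² = (2*(-3) + 134)² = (-6 + 134)² = 128² = 16384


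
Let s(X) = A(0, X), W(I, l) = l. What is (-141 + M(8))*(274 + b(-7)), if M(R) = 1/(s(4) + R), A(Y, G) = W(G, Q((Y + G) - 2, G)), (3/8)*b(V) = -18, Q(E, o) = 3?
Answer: -350300/11 ≈ -31845.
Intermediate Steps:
b(V) = -48 (b(V) = (8/3)*(-18) = -48)
A(Y, G) = 3
s(X) = 3
M(R) = 1/(3 + R)
(-141 + M(8))*(274 + b(-7)) = (-141 + 1/(3 + 8))*(274 - 48) = (-141 + 1/11)*226 = -1550/11*226 = -350300/11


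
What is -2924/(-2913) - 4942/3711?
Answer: -393898/1201127 ≈ -0.32794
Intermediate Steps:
-2924/(-2913) - 4942/3711 = -2924*(-1/2913) - 4942*1/3711 = 2924/2913 - 4942/3711 = -393898/1201127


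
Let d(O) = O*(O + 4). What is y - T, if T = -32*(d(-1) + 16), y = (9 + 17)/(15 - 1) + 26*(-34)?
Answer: -3263/7 ≈ -466.14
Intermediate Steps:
d(O) = O*(4 + O)
y = -6175/7 (y = 26/14 - 884 = 26*(1/14) - 884 = 13/7 - 884 = -6175/7 ≈ -882.14)
T = -416 (T = -32*(-(4 - 1) + 16) = -32*(-1*3 + 16) = -32*(-3 + 16) = -32*13 = -416)
y - T = -6175/7 - 1*(-416) = -6175/7 + 416 = -3263/7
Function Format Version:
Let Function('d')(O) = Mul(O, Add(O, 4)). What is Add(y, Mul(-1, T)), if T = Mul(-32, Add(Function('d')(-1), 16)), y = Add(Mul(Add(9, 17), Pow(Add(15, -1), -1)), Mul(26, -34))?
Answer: Rational(-3263, 7) ≈ -466.14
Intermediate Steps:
Function('d')(O) = Mul(O, Add(4, O))
y = Rational(-6175, 7) (y = Add(Mul(26, Pow(14, -1)), -884) = Add(Mul(26, Rational(1, 14)), -884) = Add(Rational(13, 7), -884) = Rational(-6175, 7) ≈ -882.14)
T = -416 (T = Mul(-32, Add(Mul(-1, Add(4, -1)), 16)) = Mul(-32, Add(Mul(-1, 3), 16)) = Mul(-32, Add(-3, 16)) = Mul(-32, 13) = -416)
Add(y, Mul(-1, T)) = Add(Rational(-6175, 7), Mul(-1, -416)) = Add(Rational(-6175, 7), 416) = Rational(-3263, 7)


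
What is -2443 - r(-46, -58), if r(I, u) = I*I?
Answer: -4559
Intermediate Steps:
r(I, u) = I**2
-2443 - r(-46, -58) = -2443 - 1*(-46)**2 = -2443 - 1*2116 = -2443 - 2116 = -4559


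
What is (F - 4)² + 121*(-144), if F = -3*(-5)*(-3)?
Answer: -15023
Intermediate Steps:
F = -45 (F = 15*(-3) = -45)
(F - 4)² + 121*(-144) = (-45 - 4)² + 121*(-144) = (-49)² - 17424 = 2401 - 17424 = -15023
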